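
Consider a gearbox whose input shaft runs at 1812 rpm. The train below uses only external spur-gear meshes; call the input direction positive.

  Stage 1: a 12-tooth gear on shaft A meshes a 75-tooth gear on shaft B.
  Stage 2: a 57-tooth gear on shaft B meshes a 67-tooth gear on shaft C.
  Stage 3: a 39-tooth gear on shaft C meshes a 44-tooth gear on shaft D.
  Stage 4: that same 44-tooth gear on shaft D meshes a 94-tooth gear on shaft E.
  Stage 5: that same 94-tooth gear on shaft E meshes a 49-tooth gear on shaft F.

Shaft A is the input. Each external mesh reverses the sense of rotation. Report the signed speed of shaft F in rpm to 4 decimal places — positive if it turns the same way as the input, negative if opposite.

-196.3120 rpm (opposite to input, |ω| = 196.3120 rpm)

Stage 1 [12T→75T]: ω = 1812.0000×12/75 = 289.9200 rpm, dir flips to −; running = −289.9200
Stage 2 [57T→67T]: ω = 289.9200×57/67 = 246.6484 rpm, dir flips to +; running = +246.6484
Stage 3 [39T→44T]: ω = 246.6484×39/44 = 218.6201 rpm, dir flips to −; running = −218.6201
Stage 4 [44T→94T]: ω = 218.6201×44/94 = 102.3328 rpm, dir flips to +; running = +102.3328
Stage 5 [94T→49T]: ω = 102.3328×94/49 = 196.3120 rpm, dir flips to −; running = −196.3120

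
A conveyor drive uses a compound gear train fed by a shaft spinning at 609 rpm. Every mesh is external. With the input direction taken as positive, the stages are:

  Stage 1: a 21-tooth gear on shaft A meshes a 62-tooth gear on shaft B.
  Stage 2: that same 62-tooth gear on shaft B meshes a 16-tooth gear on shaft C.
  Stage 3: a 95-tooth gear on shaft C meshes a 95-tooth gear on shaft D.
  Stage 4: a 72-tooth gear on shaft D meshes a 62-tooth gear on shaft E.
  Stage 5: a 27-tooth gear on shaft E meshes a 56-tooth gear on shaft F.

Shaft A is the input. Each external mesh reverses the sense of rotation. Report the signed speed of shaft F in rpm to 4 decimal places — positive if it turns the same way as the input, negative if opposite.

Stage 1 [21T→62T]: ω = 609.0000×21/62 = 206.2742 rpm, dir flips to −; running = −206.2742
Stage 2 [62T→16T]: ω = 206.2742×62/16 = 799.3125 rpm, dir flips to +; running = +799.3125
Stage 3 [95T→95T]: ω = 799.3125×95/95 = 799.3125 rpm, dir flips to −; running = −799.3125
Stage 4 [72T→62T]: ω = 799.3125×72/62 = 928.2339 rpm, dir flips to +; running = +928.2339
Stage 5 [27T→56T]: ω = 928.2339×27/56 = 447.5413 rpm, dir flips to −; running = −447.5413

-447.5413 rpm (opposite to input, |ω| = 447.5413 rpm)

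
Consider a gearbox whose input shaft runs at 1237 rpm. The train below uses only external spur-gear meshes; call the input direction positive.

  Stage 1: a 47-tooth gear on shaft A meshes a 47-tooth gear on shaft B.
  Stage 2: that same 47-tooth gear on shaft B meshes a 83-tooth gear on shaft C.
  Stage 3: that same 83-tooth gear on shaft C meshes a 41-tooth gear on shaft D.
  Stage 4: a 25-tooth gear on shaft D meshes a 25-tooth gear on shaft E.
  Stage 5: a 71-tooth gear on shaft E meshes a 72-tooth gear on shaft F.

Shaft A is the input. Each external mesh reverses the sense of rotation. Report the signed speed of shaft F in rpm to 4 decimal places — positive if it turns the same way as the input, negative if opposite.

Stage 1 [47T→47T]: ω = 1237.0000×47/47 = 1237.0000 rpm, dir flips to −; running = −1237.0000
Stage 2 [47T→83T]: ω = 1237.0000×47/83 = 700.4699 rpm, dir flips to +; running = +700.4699
Stage 3 [83T→41T]: ω = 700.4699×83/41 = 1418.0244 rpm, dir flips to −; running = −1418.0244
Stage 4 [25T→25T]: ω = 1418.0244×25/25 = 1418.0244 rpm, dir flips to +; running = +1418.0244
Stage 5 [71T→72T]: ω = 1418.0244×71/72 = 1398.3296 rpm, dir flips to −; running = −1398.3296

-1398.3296 rpm (opposite to input, |ω| = 1398.3296 rpm)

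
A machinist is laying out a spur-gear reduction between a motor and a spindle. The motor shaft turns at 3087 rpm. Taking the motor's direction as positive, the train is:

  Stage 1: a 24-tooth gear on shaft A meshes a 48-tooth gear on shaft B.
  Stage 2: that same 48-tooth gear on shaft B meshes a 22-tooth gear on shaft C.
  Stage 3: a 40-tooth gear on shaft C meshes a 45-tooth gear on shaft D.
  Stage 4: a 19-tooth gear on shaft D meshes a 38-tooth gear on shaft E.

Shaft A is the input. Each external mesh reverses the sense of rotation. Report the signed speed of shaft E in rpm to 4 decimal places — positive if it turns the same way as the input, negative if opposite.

Stage 1 [24T→48T]: ω = 3087.0000×24/48 = 1543.5000 rpm, dir flips to −; running = −1543.5000
Stage 2 [48T→22T]: ω = 1543.5000×48/22 = 3367.6364 rpm, dir flips to +; running = +3367.6364
Stage 3 [40T→45T]: ω = 3367.6364×40/45 = 2993.4545 rpm, dir flips to −; running = −2993.4545
Stage 4 [19T→38T]: ω = 2993.4545×19/38 = 1496.7273 rpm, dir flips to +; running = +1496.7273

+1496.7273 rpm (same as input, |ω| = 1496.7273 rpm)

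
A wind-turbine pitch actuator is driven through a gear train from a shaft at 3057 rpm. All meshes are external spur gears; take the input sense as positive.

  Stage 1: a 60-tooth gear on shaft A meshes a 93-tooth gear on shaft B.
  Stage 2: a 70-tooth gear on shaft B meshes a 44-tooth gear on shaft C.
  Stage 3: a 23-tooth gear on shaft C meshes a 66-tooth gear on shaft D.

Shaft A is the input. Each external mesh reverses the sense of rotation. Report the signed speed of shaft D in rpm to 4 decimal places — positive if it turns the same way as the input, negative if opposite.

Stage 1 [60T→93T]: ω = 3057.0000×60/93 = 1972.2581 rpm, dir flips to −; running = −1972.2581
Stage 2 [70T→44T]: ω = 1972.2581×70/44 = 3137.6833 rpm, dir flips to +; running = +3137.6833
Stage 3 [23T→66T]: ω = 3137.6833×23/66 = 1093.4351 rpm, dir flips to −; running = −1093.4351

-1093.4351 rpm (opposite to input, |ω| = 1093.4351 rpm)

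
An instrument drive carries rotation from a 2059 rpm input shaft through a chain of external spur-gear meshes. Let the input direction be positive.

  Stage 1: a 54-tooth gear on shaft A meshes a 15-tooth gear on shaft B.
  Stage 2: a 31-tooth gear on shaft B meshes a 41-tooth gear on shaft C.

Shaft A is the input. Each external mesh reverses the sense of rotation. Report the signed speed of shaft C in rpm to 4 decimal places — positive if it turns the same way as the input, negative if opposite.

+5604.4976 rpm (same as input, |ω| = 5604.4976 rpm)

Stage 1 [54T→15T]: ω = 2059.0000×54/15 = 7412.4000 rpm, dir flips to −; running = −7412.4000
Stage 2 [31T→41T]: ω = 7412.4000×31/41 = 5604.4976 rpm, dir flips to +; running = +5604.4976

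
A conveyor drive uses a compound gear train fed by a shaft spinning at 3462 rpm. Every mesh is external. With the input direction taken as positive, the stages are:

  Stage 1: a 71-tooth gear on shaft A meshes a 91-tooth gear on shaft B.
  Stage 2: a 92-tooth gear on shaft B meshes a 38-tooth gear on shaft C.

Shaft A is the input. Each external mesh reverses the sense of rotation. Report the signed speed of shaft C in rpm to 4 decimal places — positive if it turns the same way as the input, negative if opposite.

Stage 1 [71T→91T]: ω = 3462.0000×71/91 = 2701.1209 rpm, dir flips to −; running = −2701.1209
Stage 2 [92T→38T]: ω = 2701.1209×92/38 = 6539.5558 rpm, dir flips to +; running = +6539.5558

+6539.5558 rpm (same as input, |ω| = 6539.5558 rpm)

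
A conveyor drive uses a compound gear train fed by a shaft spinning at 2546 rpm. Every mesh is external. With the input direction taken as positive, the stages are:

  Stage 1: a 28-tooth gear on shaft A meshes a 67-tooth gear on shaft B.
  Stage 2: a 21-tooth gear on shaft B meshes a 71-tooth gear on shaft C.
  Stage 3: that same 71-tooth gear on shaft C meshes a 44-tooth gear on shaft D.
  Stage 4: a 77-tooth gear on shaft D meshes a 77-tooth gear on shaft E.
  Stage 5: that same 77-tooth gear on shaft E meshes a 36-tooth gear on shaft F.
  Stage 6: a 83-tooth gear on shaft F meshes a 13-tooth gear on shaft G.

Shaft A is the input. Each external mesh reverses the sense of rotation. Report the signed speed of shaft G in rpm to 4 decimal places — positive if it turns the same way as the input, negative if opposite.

+6934.7564 rpm (same as input, |ω| = 6934.7564 rpm)

Stage 1 [28T→67T]: ω = 2546.0000×28/67 = 1064.0000 rpm, dir flips to −; running = −1064.0000
Stage 2 [21T→71T]: ω = 1064.0000×21/71 = 314.7042 rpm, dir flips to +; running = +314.7042
Stage 3 [71T→44T]: ω = 314.7042×71/44 = 507.8182 rpm, dir flips to −; running = −507.8182
Stage 4 [77T→77T]: ω = 507.8182×77/77 = 507.8182 rpm, dir flips to +; running = +507.8182
Stage 5 [77T→36T]: ω = 507.8182×77/36 = 1086.1667 rpm, dir flips to −; running = −1086.1667
Stage 6 [83T→13T]: ω = 1086.1667×83/13 = 6934.7564 rpm, dir flips to +; running = +6934.7564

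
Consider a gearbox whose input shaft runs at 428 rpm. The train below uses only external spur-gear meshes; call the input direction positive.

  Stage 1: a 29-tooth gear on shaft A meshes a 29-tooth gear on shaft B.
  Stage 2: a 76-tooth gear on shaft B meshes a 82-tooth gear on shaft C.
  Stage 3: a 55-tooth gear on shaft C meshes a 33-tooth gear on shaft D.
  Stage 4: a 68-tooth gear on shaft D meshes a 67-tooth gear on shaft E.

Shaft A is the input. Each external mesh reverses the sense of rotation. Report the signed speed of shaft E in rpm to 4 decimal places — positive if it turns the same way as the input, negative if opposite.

+671.0059 rpm (same as input, |ω| = 671.0059 rpm)

Stage 1 [29T→29T]: ω = 428.0000×29/29 = 428.0000 rpm, dir flips to −; running = −428.0000
Stage 2 [76T→82T]: ω = 428.0000×76/82 = 396.6829 rpm, dir flips to +; running = +396.6829
Stage 3 [55T→33T]: ω = 396.6829×55/33 = 661.1382 rpm, dir flips to −; running = −661.1382
Stage 4 [68T→67T]: ω = 661.1382×68/67 = 671.0059 rpm, dir flips to +; running = +671.0059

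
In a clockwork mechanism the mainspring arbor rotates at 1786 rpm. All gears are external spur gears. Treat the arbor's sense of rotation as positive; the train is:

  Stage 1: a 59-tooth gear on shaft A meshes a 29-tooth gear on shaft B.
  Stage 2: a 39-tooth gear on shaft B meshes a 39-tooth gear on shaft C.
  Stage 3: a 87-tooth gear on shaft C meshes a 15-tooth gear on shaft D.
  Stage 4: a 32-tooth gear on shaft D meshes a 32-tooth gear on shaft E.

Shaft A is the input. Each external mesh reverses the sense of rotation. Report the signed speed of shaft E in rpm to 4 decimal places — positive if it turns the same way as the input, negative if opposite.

+21074.8000 rpm (same as input, |ω| = 21074.8000 rpm)

Stage 1 [59T→29T]: ω = 1786.0000×59/29 = 3633.5862 rpm, dir flips to −; running = −3633.5862
Stage 2 [39T→39T]: ω = 3633.5862×39/39 = 3633.5862 rpm, dir flips to +; running = +3633.5862
Stage 3 [87T→15T]: ω = 3633.5862×87/15 = 21074.8000 rpm, dir flips to −; running = −21074.8000
Stage 4 [32T→32T]: ω = 21074.8000×32/32 = 21074.8000 rpm, dir flips to +; running = +21074.8000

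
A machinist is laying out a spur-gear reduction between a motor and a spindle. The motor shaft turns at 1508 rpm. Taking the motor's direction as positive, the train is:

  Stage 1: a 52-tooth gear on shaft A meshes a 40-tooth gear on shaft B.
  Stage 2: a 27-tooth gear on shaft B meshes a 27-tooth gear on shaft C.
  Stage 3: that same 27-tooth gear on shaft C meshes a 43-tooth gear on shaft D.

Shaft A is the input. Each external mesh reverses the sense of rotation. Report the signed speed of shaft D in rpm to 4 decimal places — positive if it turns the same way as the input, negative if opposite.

-1230.9488 rpm (opposite to input, |ω| = 1230.9488 rpm)

Stage 1 [52T→40T]: ω = 1508.0000×52/40 = 1960.4000 rpm, dir flips to −; running = −1960.4000
Stage 2 [27T→27T]: ω = 1960.4000×27/27 = 1960.4000 rpm, dir flips to +; running = +1960.4000
Stage 3 [27T→43T]: ω = 1960.4000×27/43 = 1230.9488 rpm, dir flips to −; running = −1230.9488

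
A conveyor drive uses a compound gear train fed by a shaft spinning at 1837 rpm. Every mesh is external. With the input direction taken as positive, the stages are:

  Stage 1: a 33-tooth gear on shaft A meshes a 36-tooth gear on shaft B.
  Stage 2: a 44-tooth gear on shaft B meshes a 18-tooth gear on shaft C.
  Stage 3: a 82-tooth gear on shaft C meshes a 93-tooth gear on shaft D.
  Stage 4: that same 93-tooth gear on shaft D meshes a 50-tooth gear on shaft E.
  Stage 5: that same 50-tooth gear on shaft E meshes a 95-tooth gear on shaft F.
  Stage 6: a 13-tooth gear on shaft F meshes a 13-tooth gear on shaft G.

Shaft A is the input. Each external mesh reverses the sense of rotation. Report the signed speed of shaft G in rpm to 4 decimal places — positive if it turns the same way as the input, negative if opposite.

+3552.9657 rpm (same as input, |ω| = 3552.9657 rpm)

Stage 1 [33T→36T]: ω = 1837.0000×33/36 = 1683.9167 rpm, dir flips to −; running = −1683.9167
Stage 2 [44T→18T]: ω = 1683.9167×44/18 = 4116.2407 rpm, dir flips to +; running = +4116.2407
Stage 3 [82T→93T]: ω = 4116.2407×82/93 = 3629.3736 rpm, dir flips to −; running = −3629.3736
Stage 4 [93T→50T]: ω = 3629.3736×93/50 = 6750.6348 rpm, dir flips to +; running = +6750.6348
Stage 5 [50T→95T]: ω = 6750.6348×50/95 = 3552.9657 rpm, dir flips to −; running = −3552.9657
Stage 6 [13T→13T]: ω = 3552.9657×13/13 = 3552.9657 rpm, dir flips to +; running = +3552.9657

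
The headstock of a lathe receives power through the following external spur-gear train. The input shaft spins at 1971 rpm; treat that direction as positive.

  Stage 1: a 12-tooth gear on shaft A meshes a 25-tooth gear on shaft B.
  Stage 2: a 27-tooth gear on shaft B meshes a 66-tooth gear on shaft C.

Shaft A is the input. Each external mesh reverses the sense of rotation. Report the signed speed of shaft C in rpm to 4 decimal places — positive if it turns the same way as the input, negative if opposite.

Stage 1 [12T→25T]: ω = 1971.0000×12/25 = 946.0800 rpm, dir flips to −; running = −946.0800
Stage 2 [27T→66T]: ω = 946.0800×27/66 = 387.0327 rpm, dir flips to +; running = +387.0327

+387.0327 rpm (same as input, |ω| = 387.0327 rpm)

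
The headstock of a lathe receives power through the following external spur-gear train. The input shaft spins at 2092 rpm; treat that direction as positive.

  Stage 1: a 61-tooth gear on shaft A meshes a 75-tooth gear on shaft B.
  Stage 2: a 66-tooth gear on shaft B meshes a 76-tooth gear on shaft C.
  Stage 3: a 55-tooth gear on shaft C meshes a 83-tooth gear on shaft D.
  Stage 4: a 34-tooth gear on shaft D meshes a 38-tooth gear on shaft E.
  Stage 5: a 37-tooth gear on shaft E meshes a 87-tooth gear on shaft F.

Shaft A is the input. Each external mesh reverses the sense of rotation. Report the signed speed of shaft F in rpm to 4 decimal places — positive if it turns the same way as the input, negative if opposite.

-372.5830 rpm (opposite to input, |ω| = 372.5830 rpm)

Stage 1 [61T→75T]: ω = 2092.0000×61/75 = 1701.4933 rpm, dir flips to −; running = −1701.4933
Stage 2 [66T→76T]: ω = 1701.4933×66/76 = 1477.6126 rpm, dir flips to +; running = +1477.6126
Stage 3 [55T→83T]: ω = 1477.6126×55/83 = 979.1409 rpm, dir flips to −; running = −979.1409
Stage 4 [34T→38T]: ω = 979.1409×34/38 = 876.0734 rpm, dir flips to +; running = +876.0734
Stage 5 [37T→87T]: ω = 876.0734×37/87 = 372.5830 rpm, dir flips to −; running = −372.5830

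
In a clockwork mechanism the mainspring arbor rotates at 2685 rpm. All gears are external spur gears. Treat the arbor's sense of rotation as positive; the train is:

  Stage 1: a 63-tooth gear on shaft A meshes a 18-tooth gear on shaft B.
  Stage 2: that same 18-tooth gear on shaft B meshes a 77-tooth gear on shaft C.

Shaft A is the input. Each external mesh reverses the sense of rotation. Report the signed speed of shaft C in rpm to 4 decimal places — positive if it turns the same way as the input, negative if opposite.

Stage 1 [63T→18T]: ω = 2685.0000×63/18 = 9397.5000 rpm, dir flips to −; running = −9397.5000
Stage 2 [18T→77T]: ω = 9397.5000×18/77 = 2196.8182 rpm, dir flips to +; running = +2196.8182

+2196.8182 rpm (same as input, |ω| = 2196.8182 rpm)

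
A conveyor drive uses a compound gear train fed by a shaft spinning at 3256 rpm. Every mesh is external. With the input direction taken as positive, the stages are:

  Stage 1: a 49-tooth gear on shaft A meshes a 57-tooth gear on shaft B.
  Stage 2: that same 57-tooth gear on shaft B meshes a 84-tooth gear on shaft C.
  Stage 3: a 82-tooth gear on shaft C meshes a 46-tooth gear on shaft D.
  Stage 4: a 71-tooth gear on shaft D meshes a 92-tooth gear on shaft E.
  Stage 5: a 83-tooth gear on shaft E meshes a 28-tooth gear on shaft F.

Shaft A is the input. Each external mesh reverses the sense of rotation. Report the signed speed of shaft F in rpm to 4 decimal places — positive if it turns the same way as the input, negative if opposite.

Stage 1 [49T→57T]: ω = 3256.0000×49/57 = 2799.0175 rpm, dir flips to −; running = −2799.0175
Stage 2 [57T→84T]: ω = 2799.0175×57/84 = 1899.3333 rpm, dir flips to +; running = +1899.3333
Stage 3 [82T→46T]: ω = 1899.3333×82/46 = 3385.7681 rpm, dir flips to −; running = −3385.7681
Stage 4 [71T→92T]: ω = 3385.7681×71/92 = 2612.9297 rpm, dir flips to +; running = +2612.9297
Stage 5 [83T→28T]: ω = 2612.9297×83/28 = 7745.4703 rpm, dir flips to −; running = −7745.4703

-7745.4703 rpm (opposite to input, |ω| = 7745.4703 rpm)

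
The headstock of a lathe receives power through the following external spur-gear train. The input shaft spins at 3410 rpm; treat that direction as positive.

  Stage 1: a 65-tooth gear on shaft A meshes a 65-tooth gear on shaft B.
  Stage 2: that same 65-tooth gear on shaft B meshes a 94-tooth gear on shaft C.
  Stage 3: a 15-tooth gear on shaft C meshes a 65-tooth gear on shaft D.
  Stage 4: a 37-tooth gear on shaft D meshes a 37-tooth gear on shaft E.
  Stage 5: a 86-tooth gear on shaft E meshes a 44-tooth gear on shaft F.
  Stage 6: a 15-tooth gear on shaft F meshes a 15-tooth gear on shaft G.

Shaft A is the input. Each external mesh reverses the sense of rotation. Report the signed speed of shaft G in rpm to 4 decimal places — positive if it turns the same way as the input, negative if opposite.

Stage 1 [65T→65T]: ω = 3410.0000×65/65 = 3410.0000 rpm, dir flips to −; running = −3410.0000
Stage 2 [65T→94T]: ω = 3410.0000×65/94 = 2357.9787 rpm, dir flips to +; running = +2357.9787
Stage 3 [15T→65T]: ω = 2357.9787×15/65 = 544.1489 rpm, dir flips to −; running = −544.1489
Stage 4 [37T→37T]: ω = 544.1489×37/37 = 544.1489 rpm, dir flips to +; running = +544.1489
Stage 5 [86T→44T]: ω = 544.1489×86/44 = 1063.5638 rpm, dir flips to −; running = −1063.5638
Stage 6 [15T→15T]: ω = 1063.5638×15/15 = 1063.5638 rpm, dir flips to +; running = +1063.5638

+1063.5638 rpm (same as input, |ω| = 1063.5638 rpm)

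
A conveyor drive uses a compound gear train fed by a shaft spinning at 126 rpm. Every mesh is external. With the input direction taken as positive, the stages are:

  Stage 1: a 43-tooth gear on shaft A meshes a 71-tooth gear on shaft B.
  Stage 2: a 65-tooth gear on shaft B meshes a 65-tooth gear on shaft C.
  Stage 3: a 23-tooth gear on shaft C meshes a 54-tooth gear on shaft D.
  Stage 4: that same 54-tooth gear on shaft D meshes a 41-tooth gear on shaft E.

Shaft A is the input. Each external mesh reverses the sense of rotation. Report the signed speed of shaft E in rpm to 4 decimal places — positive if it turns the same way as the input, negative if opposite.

+42.8080 rpm (same as input, |ω| = 42.8080 rpm)

Stage 1 [43T→71T]: ω = 126.0000×43/71 = 76.3099 rpm, dir flips to −; running = −76.3099
Stage 2 [65T→65T]: ω = 76.3099×65/65 = 76.3099 rpm, dir flips to +; running = +76.3099
Stage 3 [23T→54T]: ω = 76.3099×23/54 = 32.5023 rpm, dir flips to −; running = −32.5023
Stage 4 [54T→41T]: ω = 32.5023×54/41 = 42.8080 rpm, dir flips to +; running = +42.8080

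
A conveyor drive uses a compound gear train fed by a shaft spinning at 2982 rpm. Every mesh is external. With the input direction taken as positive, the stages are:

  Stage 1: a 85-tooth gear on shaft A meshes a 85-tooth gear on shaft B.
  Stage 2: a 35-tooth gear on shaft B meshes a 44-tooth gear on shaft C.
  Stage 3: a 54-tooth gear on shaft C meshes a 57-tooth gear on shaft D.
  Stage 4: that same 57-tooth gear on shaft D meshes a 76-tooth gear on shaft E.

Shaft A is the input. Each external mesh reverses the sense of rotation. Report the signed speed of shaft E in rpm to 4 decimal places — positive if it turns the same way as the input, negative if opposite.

Stage 1 [85T→85T]: ω = 2982.0000×85/85 = 2982.0000 rpm, dir flips to −; running = −2982.0000
Stage 2 [35T→44T]: ω = 2982.0000×35/44 = 2372.0455 rpm, dir flips to +; running = +2372.0455
Stage 3 [54T→57T]: ω = 2372.0455×54/57 = 2247.2010 rpm, dir flips to −; running = −2247.2010
Stage 4 [57T→76T]: ω = 2247.2010×57/76 = 1685.4007 rpm, dir flips to +; running = +1685.4007

+1685.4007 rpm (same as input, |ω| = 1685.4007 rpm)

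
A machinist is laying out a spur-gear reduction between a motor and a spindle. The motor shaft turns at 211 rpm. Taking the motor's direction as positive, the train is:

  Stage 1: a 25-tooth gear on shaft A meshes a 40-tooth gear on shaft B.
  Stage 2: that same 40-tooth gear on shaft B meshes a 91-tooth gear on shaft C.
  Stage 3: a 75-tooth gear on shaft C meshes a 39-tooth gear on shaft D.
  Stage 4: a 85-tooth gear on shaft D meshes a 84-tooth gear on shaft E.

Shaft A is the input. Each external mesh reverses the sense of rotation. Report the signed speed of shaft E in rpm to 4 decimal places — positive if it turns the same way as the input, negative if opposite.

+112.8021 rpm (same as input, |ω| = 112.8021 rpm)

Stage 1 [25T→40T]: ω = 211.0000×25/40 = 131.8750 rpm, dir flips to −; running = −131.8750
Stage 2 [40T→91T]: ω = 131.8750×40/91 = 57.9670 rpm, dir flips to +; running = +57.9670
Stage 3 [75T→39T]: ω = 57.9670×75/39 = 111.4751 rpm, dir flips to −; running = −111.4751
Stage 4 [85T→84T]: ω = 111.4751×85/84 = 112.8021 rpm, dir flips to +; running = +112.8021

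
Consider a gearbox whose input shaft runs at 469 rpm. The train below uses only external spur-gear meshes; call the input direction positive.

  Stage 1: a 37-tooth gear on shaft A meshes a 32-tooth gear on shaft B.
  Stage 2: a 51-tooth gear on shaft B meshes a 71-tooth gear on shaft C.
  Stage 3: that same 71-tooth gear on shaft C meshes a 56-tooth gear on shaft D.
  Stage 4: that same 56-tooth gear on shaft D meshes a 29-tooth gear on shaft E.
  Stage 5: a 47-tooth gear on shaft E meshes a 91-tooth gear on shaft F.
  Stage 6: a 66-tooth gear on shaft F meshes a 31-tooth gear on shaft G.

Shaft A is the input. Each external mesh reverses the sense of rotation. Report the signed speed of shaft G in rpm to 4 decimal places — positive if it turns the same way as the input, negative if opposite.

+1048.6619 rpm (same as input, |ω| = 1048.6619 rpm)

Stage 1 [37T→32T]: ω = 469.0000×37/32 = 542.2812 rpm, dir flips to −; running = −542.2812
Stage 2 [51T→71T]: ω = 542.2812×51/71 = 389.5260 rpm, dir flips to +; running = +389.5260
Stage 3 [71T→56T]: ω = 389.5260×71/56 = 493.8633 rpm, dir flips to −; running = −493.8633
Stage 4 [56T→29T]: ω = 493.8633×56/29 = 953.6670 rpm, dir flips to +; running = +953.6670
Stage 5 [47T→91T]: ω = 953.6670×47/91 = 492.5533 rpm, dir flips to −; running = −492.5533
Stage 6 [66T→31T]: ω = 492.5533×66/31 = 1048.6619 rpm, dir flips to +; running = +1048.6619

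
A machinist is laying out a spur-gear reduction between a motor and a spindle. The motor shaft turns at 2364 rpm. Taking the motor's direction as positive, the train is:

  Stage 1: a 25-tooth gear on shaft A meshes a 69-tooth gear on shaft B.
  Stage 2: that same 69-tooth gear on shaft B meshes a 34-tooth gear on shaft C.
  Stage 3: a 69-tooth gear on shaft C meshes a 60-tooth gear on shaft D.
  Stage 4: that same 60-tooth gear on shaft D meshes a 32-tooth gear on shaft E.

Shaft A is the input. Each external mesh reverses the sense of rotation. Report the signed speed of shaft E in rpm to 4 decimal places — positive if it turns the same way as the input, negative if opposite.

+3748.0699 rpm (same as input, |ω| = 3748.0699 rpm)

Stage 1 [25T→69T]: ω = 2364.0000×25/69 = 856.5217 rpm, dir flips to −; running = −856.5217
Stage 2 [69T→34T]: ω = 856.5217×69/34 = 1738.2353 rpm, dir flips to +; running = +1738.2353
Stage 3 [69T→60T]: ω = 1738.2353×69/60 = 1998.9706 rpm, dir flips to −; running = −1998.9706
Stage 4 [60T→32T]: ω = 1998.9706×60/32 = 3748.0699 rpm, dir flips to +; running = +3748.0699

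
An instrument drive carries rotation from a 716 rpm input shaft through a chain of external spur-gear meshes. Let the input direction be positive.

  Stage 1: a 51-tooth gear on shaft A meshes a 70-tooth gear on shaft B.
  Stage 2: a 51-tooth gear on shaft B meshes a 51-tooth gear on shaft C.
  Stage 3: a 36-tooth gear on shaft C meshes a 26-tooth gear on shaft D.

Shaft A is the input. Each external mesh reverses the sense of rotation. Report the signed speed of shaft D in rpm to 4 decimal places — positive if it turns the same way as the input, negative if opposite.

-722.2945 rpm (opposite to input, |ω| = 722.2945 rpm)

Stage 1 [51T→70T]: ω = 716.0000×51/70 = 521.6571 rpm, dir flips to −; running = −521.6571
Stage 2 [51T→51T]: ω = 521.6571×51/51 = 521.6571 rpm, dir flips to +; running = +521.6571
Stage 3 [36T→26T]: ω = 521.6571×36/26 = 722.2945 rpm, dir flips to −; running = −722.2945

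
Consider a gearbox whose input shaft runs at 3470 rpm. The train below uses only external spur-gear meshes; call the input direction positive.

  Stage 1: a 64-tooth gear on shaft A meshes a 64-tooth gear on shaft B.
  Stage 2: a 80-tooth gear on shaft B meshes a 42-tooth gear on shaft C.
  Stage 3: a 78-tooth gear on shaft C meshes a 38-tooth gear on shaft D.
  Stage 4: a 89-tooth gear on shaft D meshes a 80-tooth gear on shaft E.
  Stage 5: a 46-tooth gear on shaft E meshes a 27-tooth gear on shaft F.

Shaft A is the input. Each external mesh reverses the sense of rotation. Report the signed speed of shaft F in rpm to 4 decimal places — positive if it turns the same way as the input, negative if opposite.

-25714.3331 rpm (opposite to input, |ω| = 25714.3331 rpm)

Stage 1 [64T→64T]: ω = 3470.0000×64/64 = 3470.0000 rpm, dir flips to −; running = −3470.0000
Stage 2 [80T→42T]: ω = 3470.0000×80/42 = 6609.5238 rpm, dir flips to +; running = +6609.5238
Stage 3 [78T→38T]: ω = 6609.5238×78/38 = 13566.9173 rpm, dir flips to −; running = −13566.9173
Stage 4 [89T→80T]: ω = 13566.9173×89/80 = 15093.1955 rpm, dir flips to +; running = +15093.1955
Stage 5 [46T→27T]: ω = 15093.1955×46/27 = 25714.3331 rpm, dir flips to −; running = −25714.3331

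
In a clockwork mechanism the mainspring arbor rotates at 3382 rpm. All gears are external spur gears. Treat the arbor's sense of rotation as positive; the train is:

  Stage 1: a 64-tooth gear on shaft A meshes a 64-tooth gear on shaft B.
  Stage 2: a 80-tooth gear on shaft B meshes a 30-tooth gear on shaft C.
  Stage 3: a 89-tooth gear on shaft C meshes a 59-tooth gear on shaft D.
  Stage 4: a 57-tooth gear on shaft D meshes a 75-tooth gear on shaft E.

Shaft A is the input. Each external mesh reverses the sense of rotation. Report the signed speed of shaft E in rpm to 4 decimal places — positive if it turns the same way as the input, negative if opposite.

+10339.3663 rpm (same as input, |ω| = 10339.3663 rpm)

Stage 1 [64T→64T]: ω = 3382.0000×64/64 = 3382.0000 rpm, dir flips to −; running = −3382.0000
Stage 2 [80T→30T]: ω = 3382.0000×80/30 = 9018.6667 rpm, dir flips to +; running = +9018.6667
Stage 3 [89T→59T]: ω = 9018.6667×89/59 = 13604.4294 rpm, dir flips to −; running = −13604.4294
Stage 4 [57T→75T]: ω = 13604.4294×57/75 = 10339.3663 rpm, dir flips to +; running = +10339.3663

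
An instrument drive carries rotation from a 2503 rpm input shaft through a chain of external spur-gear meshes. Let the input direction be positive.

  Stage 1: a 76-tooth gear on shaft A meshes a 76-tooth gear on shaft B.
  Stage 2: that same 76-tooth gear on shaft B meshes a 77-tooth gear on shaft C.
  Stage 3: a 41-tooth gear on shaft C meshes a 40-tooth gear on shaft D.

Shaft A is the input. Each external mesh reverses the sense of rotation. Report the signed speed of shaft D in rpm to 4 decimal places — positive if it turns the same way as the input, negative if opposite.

Stage 1 [76T→76T]: ω = 2503.0000×76/76 = 2503.0000 rpm, dir flips to −; running = −2503.0000
Stage 2 [76T→77T]: ω = 2503.0000×76/77 = 2470.4935 rpm, dir flips to +; running = +2470.4935
Stage 3 [41T→40T]: ω = 2470.4935×41/40 = 2532.2558 rpm, dir flips to −; running = −2532.2558

-2532.2558 rpm (opposite to input, |ω| = 2532.2558 rpm)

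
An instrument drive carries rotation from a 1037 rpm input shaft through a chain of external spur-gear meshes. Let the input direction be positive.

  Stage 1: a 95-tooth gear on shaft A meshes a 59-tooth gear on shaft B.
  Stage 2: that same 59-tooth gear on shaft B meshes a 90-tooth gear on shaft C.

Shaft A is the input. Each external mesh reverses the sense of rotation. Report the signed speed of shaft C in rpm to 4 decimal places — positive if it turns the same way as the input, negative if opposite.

+1094.6111 rpm (same as input, |ω| = 1094.6111 rpm)

Stage 1 [95T→59T]: ω = 1037.0000×95/59 = 1669.7458 rpm, dir flips to −; running = −1669.7458
Stage 2 [59T→90T]: ω = 1669.7458×59/90 = 1094.6111 rpm, dir flips to +; running = +1094.6111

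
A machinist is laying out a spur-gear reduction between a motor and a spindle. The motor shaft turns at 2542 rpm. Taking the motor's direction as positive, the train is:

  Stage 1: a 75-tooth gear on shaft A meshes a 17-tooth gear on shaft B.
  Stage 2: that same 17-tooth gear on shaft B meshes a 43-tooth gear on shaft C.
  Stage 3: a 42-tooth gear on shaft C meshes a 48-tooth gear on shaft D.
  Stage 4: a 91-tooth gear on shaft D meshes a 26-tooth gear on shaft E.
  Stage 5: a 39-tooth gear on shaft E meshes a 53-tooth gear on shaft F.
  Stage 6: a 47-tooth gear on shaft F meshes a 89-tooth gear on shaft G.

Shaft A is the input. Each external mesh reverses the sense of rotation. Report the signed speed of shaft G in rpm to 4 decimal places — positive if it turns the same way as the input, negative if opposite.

+5276.4404 rpm (same as input, |ω| = 5276.4404 rpm)

Stage 1 [75T→17T]: ω = 2542.0000×75/17 = 11214.7059 rpm, dir flips to −; running = −11214.7059
Stage 2 [17T→43T]: ω = 11214.7059×17/43 = 4433.7209 rpm, dir flips to +; running = +4433.7209
Stage 3 [42T→48T]: ω = 4433.7209×42/48 = 3879.5058 rpm, dir flips to −; running = −3879.5058
Stage 4 [91T→26T]: ω = 3879.5058×91/26 = 13578.2703 rpm, dir flips to +; running = +13578.2703
Stage 5 [39T→53T]: ω = 13578.2703×39/53 = 9991.5574 rpm, dir flips to −; running = −9991.5574
Stage 6 [47T→89T]: ω = 9991.5574×47/89 = 5276.4404 rpm, dir flips to +; running = +5276.4404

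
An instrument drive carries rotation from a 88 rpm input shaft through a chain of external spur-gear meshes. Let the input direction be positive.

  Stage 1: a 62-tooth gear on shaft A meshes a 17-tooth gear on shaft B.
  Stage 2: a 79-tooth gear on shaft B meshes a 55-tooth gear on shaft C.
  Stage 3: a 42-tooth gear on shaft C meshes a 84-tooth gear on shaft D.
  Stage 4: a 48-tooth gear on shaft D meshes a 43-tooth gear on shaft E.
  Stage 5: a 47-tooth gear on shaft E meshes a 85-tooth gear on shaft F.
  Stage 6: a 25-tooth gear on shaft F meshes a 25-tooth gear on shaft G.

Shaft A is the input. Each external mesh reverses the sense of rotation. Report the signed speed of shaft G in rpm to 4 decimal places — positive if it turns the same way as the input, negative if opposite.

Stage 1 [62T→17T]: ω = 88.0000×62/17 = 320.9412 rpm, dir flips to −; running = −320.9412
Stage 2 [79T→55T]: ω = 320.9412×79/55 = 460.9882 rpm, dir flips to +; running = +460.9882
Stage 3 [42T→84T]: ω = 460.9882×42/84 = 230.4941 rpm, dir flips to −; running = −230.4941
Stage 4 [48T→43T]: ω = 230.4941×48/43 = 257.2958 rpm, dir flips to +; running = +257.2958
Stage 5 [47T→85T]: ω = 257.2958×47/85 = 142.2694 rpm, dir flips to −; running = −142.2694
Stage 6 [25T→25T]: ω = 142.2694×25/25 = 142.2694 rpm, dir flips to +; running = +142.2694

+142.2694 rpm (same as input, |ω| = 142.2694 rpm)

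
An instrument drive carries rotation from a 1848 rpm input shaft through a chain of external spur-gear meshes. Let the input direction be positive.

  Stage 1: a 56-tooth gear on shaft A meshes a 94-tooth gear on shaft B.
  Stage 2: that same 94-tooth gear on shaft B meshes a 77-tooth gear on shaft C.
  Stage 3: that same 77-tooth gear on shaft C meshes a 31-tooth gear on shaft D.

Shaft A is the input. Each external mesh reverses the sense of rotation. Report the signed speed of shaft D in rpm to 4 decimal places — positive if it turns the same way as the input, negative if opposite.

Stage 1 [56T→94T]: ω = 1848.0000×56/94 = 1100.9362 rpm, dir flips to −; running = −1100.9362
Stage 2 [94T→77T]: ω = 1100.9362×94/77 = 1344.0000 rpm, dir flips to +; running = +1344.0000
Stage 3 [77T→31T]: ω = 1344.0000×77/31 = 3338.3226 rpm, dir flips to −; running = −3338.3226

-3338.3226 rpm (opposite to input, |ω| = 3338.3226 rpm)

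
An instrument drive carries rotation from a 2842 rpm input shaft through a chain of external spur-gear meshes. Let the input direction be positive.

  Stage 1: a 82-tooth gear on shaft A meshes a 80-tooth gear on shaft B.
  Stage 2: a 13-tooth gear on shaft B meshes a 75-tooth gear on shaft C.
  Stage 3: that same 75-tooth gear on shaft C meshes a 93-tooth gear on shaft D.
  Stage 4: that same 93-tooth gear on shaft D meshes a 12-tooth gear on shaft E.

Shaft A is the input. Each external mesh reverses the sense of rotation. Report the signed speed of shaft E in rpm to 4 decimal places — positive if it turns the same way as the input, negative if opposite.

Stage 1 [82T→80T]: ω = 2842.0000×82/80 = 2913.0500 rpm, dir flips to −; running = −2913.0500
Stage 2 [13T→75T]: ω = 2913.0500×13/75 = 504.9287 rpm, dir flips to +; running = +504.9287
Stage 3 [75T→93T]: ω = 504.9287×75/93 = 407.2005 rpm, dir flips to −; running = −407.2005
Stage 4 [93T→12T]: ω = 407.2005×93/12 = 3155.8042 rpm, dir flips to +; running = +3155.8042

+3155.8042 rpm (same as input, |ω| = 3155.8042 rpm)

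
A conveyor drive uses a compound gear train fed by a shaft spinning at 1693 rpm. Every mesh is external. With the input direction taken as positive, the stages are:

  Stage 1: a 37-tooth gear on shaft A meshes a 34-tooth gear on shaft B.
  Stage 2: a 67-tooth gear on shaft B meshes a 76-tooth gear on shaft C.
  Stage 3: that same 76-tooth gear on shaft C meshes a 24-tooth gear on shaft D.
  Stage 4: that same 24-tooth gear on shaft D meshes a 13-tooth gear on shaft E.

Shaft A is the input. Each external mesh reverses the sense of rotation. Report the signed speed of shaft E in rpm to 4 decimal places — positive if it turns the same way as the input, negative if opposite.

Stage 1 [37T→34T]: ω = 1693.0000×37/34 = 1842.3824 rpm, dir flips to −; running = −1842.3824
Stage 2 [67T→76T]: ω = 1842.3824×67/76 = 1624.2055 rpm, dir flips to +; running = +1624.2055
Stage 3 [76T→24T]: ω = 1624.2055×76/24 = 5143.3174 rpm, dir flips to −; running = −5143.3174
Stage 4 [24T→13T]: ω = 5143.3174×24/13 = 9495.3552 rpm, dir flips to +; running = +9495.3552

+9495.3552 rpm (same as input, |ω| = 9495.3552 rpm)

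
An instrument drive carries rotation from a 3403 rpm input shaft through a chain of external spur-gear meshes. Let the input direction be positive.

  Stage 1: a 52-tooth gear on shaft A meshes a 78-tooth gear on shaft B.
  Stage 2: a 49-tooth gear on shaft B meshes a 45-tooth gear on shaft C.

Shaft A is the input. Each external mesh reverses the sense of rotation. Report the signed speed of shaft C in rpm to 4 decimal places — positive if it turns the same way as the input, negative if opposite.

Stage 1 [52T→78T]: ω = 3403.0000×52/78 = 2268.6667 rpm, dir flips to −; running = −2268.6667
Stage 2 [49T→45T]: ω = 2268.6667×49/45 = 2470.3259 rpm, dir flips to +; running = +2470.3259

+2470.3259 rpm (same as input, |ω| = 2470.3259 rpm)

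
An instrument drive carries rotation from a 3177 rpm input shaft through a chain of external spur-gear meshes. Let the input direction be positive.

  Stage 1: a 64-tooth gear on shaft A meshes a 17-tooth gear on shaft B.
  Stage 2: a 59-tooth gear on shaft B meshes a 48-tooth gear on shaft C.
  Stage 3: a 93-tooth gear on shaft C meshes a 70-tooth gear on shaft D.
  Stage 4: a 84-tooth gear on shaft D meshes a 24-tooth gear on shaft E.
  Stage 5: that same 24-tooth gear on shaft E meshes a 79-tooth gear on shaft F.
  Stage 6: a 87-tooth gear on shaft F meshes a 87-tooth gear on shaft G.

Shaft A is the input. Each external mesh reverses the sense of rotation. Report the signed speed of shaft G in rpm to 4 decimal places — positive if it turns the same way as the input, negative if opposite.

+20768.0703 rpm (same as input, |ω| = 20768.0703 rpm)

Stage 1 [64T→17T]: ω = 3177.0000×64/17 = 11960.4706 rpm, dir flips to −; running = −11960.4706
Stage 2 [59T→48T]: ω = 11960.4706×59/48 = 14701.4118 rpm, dir flips to +; running = +14701.4118
Stage 3 [93T→70T]: ω = 14701.4118×93/70 = 19531.8756 rpm, dir flips to −; running = −19531.8756
Stage 4 [84T→24T]: ω = 19531.8756×84/24 = 68361.5647 rpm, dir flips to +; running = +68361.5647
Stage 5 [24T→79T]: ω = 68361.5647×24/79 = 20768.0703 rpm, dir flips to −; running = −20768.0703
Stage 6 [87T→87T]: ω = 20768.0703×87/87 = 20768.0703 rpm, dir flips to +; running = +20768.0703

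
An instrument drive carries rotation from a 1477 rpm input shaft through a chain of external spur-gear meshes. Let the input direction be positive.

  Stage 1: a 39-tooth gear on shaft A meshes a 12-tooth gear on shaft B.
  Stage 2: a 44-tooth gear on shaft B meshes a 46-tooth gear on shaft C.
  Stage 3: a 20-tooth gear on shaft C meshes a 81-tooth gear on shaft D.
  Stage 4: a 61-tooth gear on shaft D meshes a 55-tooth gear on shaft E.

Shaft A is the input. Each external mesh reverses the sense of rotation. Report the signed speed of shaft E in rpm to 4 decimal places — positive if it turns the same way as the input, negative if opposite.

Stage 1 [39T→12T]: ω = 1477.0000×39/12 = 4800.2500 rpm, dir flips to −; running = −4800.2500
Stage 2 [44T→46T]: ω = 4800.2500×44/46 = 4591.5435 rpm, dir flips to +; running = +4591.5435
Stage 3 [20T→81T]: ω = 4591.5435×20/81 = 1133.7144 rpm, dir flips to −; running = −1133.7144
Stage 4 [61T→55T]: ω = 1133.7144×61/55 = 1257.3924 rpm, dir flips to +; running = +1257.3924

+1257.3924 rpm (same as input, |ω| = 1257.3924 rpm)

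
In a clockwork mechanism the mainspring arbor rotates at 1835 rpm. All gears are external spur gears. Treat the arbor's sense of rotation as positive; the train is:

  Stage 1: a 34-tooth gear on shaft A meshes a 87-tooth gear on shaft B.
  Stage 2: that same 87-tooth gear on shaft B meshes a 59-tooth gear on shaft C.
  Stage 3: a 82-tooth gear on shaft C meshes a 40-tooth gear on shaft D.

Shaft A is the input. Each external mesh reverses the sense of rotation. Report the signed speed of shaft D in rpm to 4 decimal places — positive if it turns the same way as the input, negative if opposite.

-2167.7881 rpm (opposite to input, |ω| = 2167.7881 rpm)

Stage 1 [34T→87T]: ω = 1835.0000×34/87 = 717.1264 rpm, dir flips to −; running = −717.1264
Stage 2 [87T→59T]: ω = 717.1264×87/59 = 1057.4576 rpm, dir flips to +; running = +1057.4576
Stage 3 [82T→40T]: ω = 1057.4576×82/40 = 2167.7881 rpm, dir flips to −; running = −2167.7881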